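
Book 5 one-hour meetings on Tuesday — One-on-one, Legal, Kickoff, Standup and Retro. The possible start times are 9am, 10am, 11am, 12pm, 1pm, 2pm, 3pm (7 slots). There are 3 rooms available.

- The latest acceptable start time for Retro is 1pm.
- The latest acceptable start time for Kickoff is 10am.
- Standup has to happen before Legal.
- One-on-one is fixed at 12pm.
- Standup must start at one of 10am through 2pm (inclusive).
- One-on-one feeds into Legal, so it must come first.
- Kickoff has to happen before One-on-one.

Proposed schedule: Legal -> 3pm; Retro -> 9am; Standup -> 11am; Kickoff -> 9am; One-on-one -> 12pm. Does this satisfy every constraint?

Yes, all constraints hold

The latest acceptable start time for Kickoff is 10am — holds.
The latest acceptable start time for Retro is 1pm — holds.
Kickoff has to happen before One-on-one — holds.
Standup has to happen before Legal — holds.
There are 3 rooms available — holds.
One-on-one is fixed at 12pm — holds.
Standup must start at one of 10am through 2pm (inclusive) — holds.
One-on-one feeds into Legal, so it must come first — holds.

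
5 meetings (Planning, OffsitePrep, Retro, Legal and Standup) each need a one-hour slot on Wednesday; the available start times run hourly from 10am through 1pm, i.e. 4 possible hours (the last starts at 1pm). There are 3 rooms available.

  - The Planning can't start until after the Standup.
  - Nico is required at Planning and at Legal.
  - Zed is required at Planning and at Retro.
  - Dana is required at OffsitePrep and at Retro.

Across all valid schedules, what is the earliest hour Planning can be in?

11am

Precedence pushes Planning to at least 11am.
Planning at 11am is achievable: Retro=12pm, OffsitePrep=10am, Legal=10am, Standup=10am, Planning=11am.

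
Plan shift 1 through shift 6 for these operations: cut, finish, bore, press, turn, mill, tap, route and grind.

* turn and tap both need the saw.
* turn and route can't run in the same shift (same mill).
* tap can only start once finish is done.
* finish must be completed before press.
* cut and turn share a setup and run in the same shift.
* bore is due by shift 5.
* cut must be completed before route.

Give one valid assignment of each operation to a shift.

tap -> shift 2; turn -> shift 1; route -> shift 2; mill -> shift 1; cut -> shift 1; press -> shift 2; bore -> shift 1; grind -> shift 1; finish -> shift 1

Checking: finish(shift 1) before tap(shift 2); finish(shift 1) before press(shift 2); cut(shift 1) before route(shift 2); turn(shift 1) != route(shift 2); turn(shift 1) != tap(shift 2); cut = turn = shift 1; bore=shift 1 in [shift 1,shift 5].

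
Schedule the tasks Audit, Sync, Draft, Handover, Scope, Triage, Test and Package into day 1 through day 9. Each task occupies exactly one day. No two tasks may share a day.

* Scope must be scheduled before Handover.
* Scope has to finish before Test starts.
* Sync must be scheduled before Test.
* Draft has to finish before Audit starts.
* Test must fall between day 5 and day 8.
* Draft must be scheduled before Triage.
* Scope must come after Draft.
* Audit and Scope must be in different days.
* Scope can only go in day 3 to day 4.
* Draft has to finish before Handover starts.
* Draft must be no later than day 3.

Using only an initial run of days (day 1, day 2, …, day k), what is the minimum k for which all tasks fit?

8 days

The precedence chain requires at least 3 distinct days.
With at most 1 per day and 8 tasks, at least 8 days are needed.
Test can't be placed before day 5, so the schedule must run through at least day 5.
8 works (last occupied day: day 8): for example Draft=day 1; Package=day 8; Scope=day 3; Test=day 5; Sync=day 2; Handover=day 4; Audit=day 6; Triage=day 7.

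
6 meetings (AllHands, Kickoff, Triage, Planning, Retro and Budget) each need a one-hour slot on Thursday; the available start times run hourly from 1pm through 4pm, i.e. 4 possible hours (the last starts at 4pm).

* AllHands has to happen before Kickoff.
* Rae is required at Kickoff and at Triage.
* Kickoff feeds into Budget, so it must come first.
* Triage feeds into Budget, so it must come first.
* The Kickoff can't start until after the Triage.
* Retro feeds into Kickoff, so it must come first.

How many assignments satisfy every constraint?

Splitting on AllHands: it can be 1pm (24), 2pm (16). Listing each branch's schedules as (Kickoff, Triage, Planning, Retro, Budget):
AllHands=1pm: (2pm,1pm,1pm,1pm,3pm) (2pm,1pm,1pm,1pm,4pm) (2pm,1pm,2pm,1pm,3pm) (2pm,1pm,2pm,1pm,4pm) (2pm,1pm,3pm,1pm,3pm) (2pm,1pm,3pm,1pm,4pm) (2pm,1pm,4pm,1pm,3pm) (2pm,1pm,4pm,1pm,4pm) (3pm,1pm,1pm,1pm,4pm) (3pm,1pm,1pm,2pm,4pm) (3pm,1pm,2pm,1pm,4pm) (3pm,1pm,2pm,2pm,4pm) (3pm,1pm,3pm,1pm,4pm) (3pm,1pm,3pm,2pm,4pm) (3pm,1pm,4pm,1pm,4pm) (3pm,1pm,4pm,2pm,4pm) (3pm,2pm,1pm,1pm,4pm) (3pm,2pm,1pm,2pm,4pm) (3pm,2pm,2pm,1pm,4pm) (3pm,2pm,2pm,2pm,4pm) (3pm,2pm,3pm,1pm,4pm) (3pm,2pm,3pm,2pm,4pm) (3pm,2pm,4pm,1pm,4pm) (3pm,2pm,4pm,2pm,4pm) — 24.
AllHands=2pm: (3pm,1pm,1pm,1pm,4pm) (3pm,1pm,1pm,2pm,4pm) (3pm,1pm,2pm,1pm,4pm) (3pm,1pm,2pm,2pm,4pm) (3pm,1pm,3pm,1pm,4pm) (3pm,1pm,3pm,2pm,4pm) (3pm,1pm,4pm,1pm,4pm) (3pm,1pm,4pm,2pm,4pm) (3pm,2pm,1pm,1pm,4pm) (3pm,2pm,1pm,2pm,4pm) (3pm,2pm,2pm,1pm,4pm) (3pm,2pm,2pm,2pm,4pm) (3pm,2pm,3pm,1pm,4pm) (3pm,2pm,3pm,2pm,4pm) (3pm,2pm,4pm,1pm,4pm) (3pm,2pm,4pm,2pm,4pm) — 16.
Summing: 24 + 16 = 40.

40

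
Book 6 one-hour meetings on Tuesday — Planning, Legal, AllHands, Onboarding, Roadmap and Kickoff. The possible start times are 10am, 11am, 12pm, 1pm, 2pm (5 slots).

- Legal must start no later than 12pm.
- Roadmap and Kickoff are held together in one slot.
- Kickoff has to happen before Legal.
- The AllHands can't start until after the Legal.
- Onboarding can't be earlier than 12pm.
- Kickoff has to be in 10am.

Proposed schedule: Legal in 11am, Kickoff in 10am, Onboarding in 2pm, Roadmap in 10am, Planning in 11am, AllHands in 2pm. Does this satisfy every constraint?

Legal must start no later than 12pm — holds.
Onboarding can't be earlier than 12pm — holds.
Kickoff has to be in 10am — holds.
Kickoff has to happen before Legal — holds.
The AllHands can't start until after the Legal — holds.
Roadmap and Kickoff are held together in one slot — holds.

Yes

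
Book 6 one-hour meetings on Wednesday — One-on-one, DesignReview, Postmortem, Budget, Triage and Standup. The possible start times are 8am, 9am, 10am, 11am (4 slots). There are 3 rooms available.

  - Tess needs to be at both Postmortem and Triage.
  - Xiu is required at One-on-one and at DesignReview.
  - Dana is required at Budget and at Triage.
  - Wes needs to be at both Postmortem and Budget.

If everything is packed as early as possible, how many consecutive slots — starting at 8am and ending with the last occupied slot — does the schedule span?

With at most 3 per slot and 6 meetings, at least 2 slots are needed.
Could 2 slots be enough, i.e. nothing placed later than 9am? No: Postmortem, Budget and Triage must all be in different slots (Postmortem/Budget can't share; Postmortem/Triage can't share; Budget/Triage can't share), but only 2 slots are available: 3 meetings can't fit in 2 distinct slots.
So 2 slots is not enough.
3 works (last occupied slot: 10am): for example One-on-one in 8am; Postmortem in 8am; Budget in 9am; DesignReview in 9am; Triage in 10am; Standup in 8am.

3 slots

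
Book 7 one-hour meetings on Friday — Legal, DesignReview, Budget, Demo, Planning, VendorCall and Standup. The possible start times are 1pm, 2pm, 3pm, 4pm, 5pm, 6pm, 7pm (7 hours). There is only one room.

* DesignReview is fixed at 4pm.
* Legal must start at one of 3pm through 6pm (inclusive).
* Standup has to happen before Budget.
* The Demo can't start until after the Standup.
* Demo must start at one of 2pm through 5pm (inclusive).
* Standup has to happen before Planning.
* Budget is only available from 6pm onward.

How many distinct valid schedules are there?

28

Splitting on Legal: it can be 3pm (10), 5pm (10), 6pm (8). Listing each branch's schedules as (DesignReview, Budget, Demo, Planning, VendorCall, Standup):
Legal=3pm: (4pm,6pm,2pm,5pm,7pm,1pm) (4pm,6pm,2pm,7pm,5pm,1pm) (4pm,6pm,5pm,2pm,7pm,1pm) (4pm,6pm,5pm,7pm,1pm,2pm) (4pm,6pm,5pm,7pm,2pm,1pm) (4pm,7pm,2pm,5pm,6pm,1pm) (4pm,7pm,2pm,6pm,5pm,1pm) (4pm,7pm,5pm,2pm,6pm,1pm) (4pm,7pm,5pm,6pm,1pm,2pm) (4pm,7pm,5pm,6pm,2pm,1pm) — 10.
Legal=5pm: (4pm,6pm,2pm,3pm,7pm,1pm) (4pm,6pm,2pm,7pm,3pm,1pm) (4pm,6pm,3pm,2pm,7pm,1pm) (4pm,6pm,3pm,7pm,1pm,2pm) (4pm,6pm,3pm,7pm,2pm,1pm) (4pm,7pm,2pm,3pm,6pm,1pm) (4pm,7pm,2pm,6pm,3pm,1pm) (4pm,7pm,3pm,2pm,6pm,1pm) (4pm,7pm,3pm,6pm,1pm,2pm) (4pm,7pm,3pm,6pm,2pm,1pm) — 10.
Legal=6pm: (4pm,7pm,2pm,3pm,5pm,1pm) (4pm,7pm,2pm,5pm,3pm,1pm) (4pm,7pm,3pm,2pm,5pm,1pm) (4pm,7pm,3pm,5pm,1pm,2pm) (4pm,7pm,3pm,5pm,2pm,1pm) (4pm,7pm,5pm,2pm,3pm,1pm) (4pm,7pm,5pm,3pm,1pm,2pm) (4pm,7pm,5pm,3pm,2pm,1pm) — 8.
Summing: 10 + 10 + 8 = 28.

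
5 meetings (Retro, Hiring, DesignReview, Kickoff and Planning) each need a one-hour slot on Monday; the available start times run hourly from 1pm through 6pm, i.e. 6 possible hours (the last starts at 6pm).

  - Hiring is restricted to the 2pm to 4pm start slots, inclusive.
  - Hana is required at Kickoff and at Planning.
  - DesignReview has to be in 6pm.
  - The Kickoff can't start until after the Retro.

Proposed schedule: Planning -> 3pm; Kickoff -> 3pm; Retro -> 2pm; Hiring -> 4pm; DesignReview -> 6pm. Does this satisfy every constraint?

No — it violates: Hana is required at Kickoff and at Planning

Hiring is restricted to the 2pm to 4pm start slots, inclusive — holds.
Hana is required at Kickoff and at Planning — violated.
The Kickoff can't start until after the Retro — holds.
DesignReview has to be in 6pm — holds.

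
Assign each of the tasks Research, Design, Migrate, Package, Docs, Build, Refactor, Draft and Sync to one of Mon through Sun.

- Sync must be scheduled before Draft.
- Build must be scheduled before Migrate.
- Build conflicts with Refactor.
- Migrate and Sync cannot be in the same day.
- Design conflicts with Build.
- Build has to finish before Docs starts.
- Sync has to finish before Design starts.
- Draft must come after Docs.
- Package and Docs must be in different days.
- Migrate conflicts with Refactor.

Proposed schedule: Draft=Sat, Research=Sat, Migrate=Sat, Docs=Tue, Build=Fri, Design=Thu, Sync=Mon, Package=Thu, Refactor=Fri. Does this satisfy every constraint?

Draft must come after Docs — holds.
Build has to finish before Docs starts — violated.
Sync has to finish before Design starts — holds.
Build must be scheduled before Migrate — holds.
Migrate and Sync cannot be in the same day — holds.
Migrate conflicts with Refactor — holds.
Design conflicts with Build — holds.
Package and Docs must be in different days — holds.
Build conflicts with Refactor — violated.
Sync must be scheduled before Draft — holds.

No — it violates: Build has to finish before Docs starts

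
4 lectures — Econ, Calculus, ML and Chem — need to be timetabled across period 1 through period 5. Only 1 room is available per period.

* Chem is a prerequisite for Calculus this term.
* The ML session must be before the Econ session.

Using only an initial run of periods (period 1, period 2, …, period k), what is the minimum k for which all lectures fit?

4 periods

The precedence chain requires at least 2 distinct periods.
With at most 1 per period and 4 lectures, at least 4 periods are needed.
4 works (last occupied period: period 4): for example ML=period 1; Chem=period 3; Econ=period 2; Calculus=period 4.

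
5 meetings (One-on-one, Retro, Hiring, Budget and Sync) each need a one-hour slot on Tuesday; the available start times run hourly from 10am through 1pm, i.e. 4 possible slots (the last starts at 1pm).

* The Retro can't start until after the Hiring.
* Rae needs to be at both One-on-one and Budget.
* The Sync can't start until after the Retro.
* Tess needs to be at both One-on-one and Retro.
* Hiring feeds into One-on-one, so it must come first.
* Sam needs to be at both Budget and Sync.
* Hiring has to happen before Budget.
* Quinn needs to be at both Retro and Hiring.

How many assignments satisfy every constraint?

Splitting on One-on-one: it can be 11am (1), 12pm (3), 1pm (6). Listing each branch's schedules as (Retro, Hiring, Budget, Sync):
One-on-one=11am: (12pm,10am,12pm,1pm) — 1.
One-on-one=12pm: (11am,10am,11am,12pm) (11am,10am,11am,1pm) (11am,10am,1pm,12pm) — 3.
One-on-one=1pm: (11am,10am,11am,12pm) (11am,10am,11am,1pm) (11am,10am,12pm,1pm) (12pm,10am,11am,1pm) (12pm,10am,12pm,1pm) (12pm,11am,12pm,1pm) — 6.
Summing: 1 + 3 + 6 = 10.

10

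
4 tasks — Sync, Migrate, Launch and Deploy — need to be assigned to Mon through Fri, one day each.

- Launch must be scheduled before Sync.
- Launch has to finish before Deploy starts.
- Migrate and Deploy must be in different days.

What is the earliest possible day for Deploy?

Tue

Precedence pushes Deploy to at least Tue.
Deploy at Tue is achievable: Deploy -> Tue; Launch -> Mon; Migrate -> Mon; Sync -> Tue.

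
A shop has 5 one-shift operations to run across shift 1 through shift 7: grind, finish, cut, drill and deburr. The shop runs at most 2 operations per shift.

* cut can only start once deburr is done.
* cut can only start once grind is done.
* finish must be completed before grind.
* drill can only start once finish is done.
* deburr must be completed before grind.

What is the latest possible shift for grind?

Precedence pushes grind to at least shift 2; downstream work caps grind at shift 6.
grind at shift 6 is achievable: drill=shift 2; cut=shift 7; finish=shift 1; deburr=shift 1; grind=shift 6.

shift 6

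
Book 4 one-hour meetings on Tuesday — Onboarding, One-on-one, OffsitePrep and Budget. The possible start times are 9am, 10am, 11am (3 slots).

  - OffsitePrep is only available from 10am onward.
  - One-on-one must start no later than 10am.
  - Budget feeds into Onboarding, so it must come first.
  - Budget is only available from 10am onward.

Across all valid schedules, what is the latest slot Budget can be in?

Budget is available from 10am; downstream work caps Budget at 10am.
Budget at 10am is achievable: Onboarding in 11am; One-on-one in 9am; OffsitePrep in 10am; Budget in 10am.

10am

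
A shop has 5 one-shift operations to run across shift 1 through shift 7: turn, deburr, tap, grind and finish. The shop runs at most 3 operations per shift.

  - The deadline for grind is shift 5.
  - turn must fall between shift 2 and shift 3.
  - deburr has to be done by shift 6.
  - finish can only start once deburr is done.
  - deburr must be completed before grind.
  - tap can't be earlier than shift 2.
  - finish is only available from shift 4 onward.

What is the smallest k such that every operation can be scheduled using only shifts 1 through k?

4 shifts

The precedence chain requires at least 2 distinct shifts.
With at most 3 per shift and 5 operations, at least 2 shifts are needed.
finish can't be placed before shift 4, so the schedule must run through at least shift 4.
4 works (last occupied shift: shift 4): for example turn -> shift 2; deburr -> shift 1; tap -> shift 2; finish -> shift 4; grind -> shift 2.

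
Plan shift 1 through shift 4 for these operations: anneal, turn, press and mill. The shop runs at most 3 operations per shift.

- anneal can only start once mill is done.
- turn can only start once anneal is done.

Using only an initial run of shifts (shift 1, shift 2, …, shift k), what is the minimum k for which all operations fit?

The precedence chain requires at least 3 distinct shifts.
With at most 3 per shift and 4 operations, at least 2 shifts are needed.
3 works (last occupied shift: shift 3): for example anneal -> shift 2, mill -> shift 1, turn -> shift 3, press -> shift 1.

3 shifts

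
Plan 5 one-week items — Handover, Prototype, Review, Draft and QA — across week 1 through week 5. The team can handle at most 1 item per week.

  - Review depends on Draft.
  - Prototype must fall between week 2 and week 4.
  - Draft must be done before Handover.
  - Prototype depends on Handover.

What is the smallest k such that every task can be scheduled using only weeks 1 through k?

The precedence chain requires at least 3 distinct weeks.
With at most 1 per week and 5 tasks, at least 5 weeks are needed.
5 works (last occupied week: week 5): for example QA in week 5; Handover in week 2; Review in week 4; Draft in week 1; Prototype in week 3.

5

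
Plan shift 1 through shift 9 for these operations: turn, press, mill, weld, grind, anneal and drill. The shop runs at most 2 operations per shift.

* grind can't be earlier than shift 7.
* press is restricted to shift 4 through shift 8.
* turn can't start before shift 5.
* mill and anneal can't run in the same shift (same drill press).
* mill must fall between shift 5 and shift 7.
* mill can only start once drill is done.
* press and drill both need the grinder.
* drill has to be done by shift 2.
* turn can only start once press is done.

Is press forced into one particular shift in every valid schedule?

press can be shift 4 (e.g. press -> shift 4; anneal -> shift 2; turn -> shift 5; drill -> shift 1; grind -> shift 7; mill -> shift 5; weld -> shift 1) or shift 5 (e.g. press=shift 5, drill=shift 1, anneal=shift 2, weld=shift 1, turn=shift 6, mill=shift 5, grind=shift 7).

No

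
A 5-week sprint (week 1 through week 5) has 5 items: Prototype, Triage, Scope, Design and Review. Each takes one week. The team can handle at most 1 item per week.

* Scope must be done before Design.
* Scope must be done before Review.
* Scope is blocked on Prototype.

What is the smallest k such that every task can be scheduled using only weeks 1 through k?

The precedence chain requires at least 3 distinct weeks.
With at most 1 per week and 5 tasks, at least 5 weeks are needed.
5 works (last occupied week: week 5): for example Triage in week 5; Review in week 4; Design in week 3; Scope in week 2; Prototype in week 1.

5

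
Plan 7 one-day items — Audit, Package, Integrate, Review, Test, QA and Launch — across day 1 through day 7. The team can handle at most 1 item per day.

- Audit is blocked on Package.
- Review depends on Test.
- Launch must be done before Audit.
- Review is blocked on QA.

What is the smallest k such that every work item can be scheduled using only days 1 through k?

The precedence chain requires at least 2 distinct days.
With at most 1 per day and 7 work items, at least 7 days are needed.
7 works (last occupied day: day 7): for example QA in day 5; Review in day 6; Launch in day 2; Integrate in day 7; Audit in day 3; Package in day 1; Test in day 4.

7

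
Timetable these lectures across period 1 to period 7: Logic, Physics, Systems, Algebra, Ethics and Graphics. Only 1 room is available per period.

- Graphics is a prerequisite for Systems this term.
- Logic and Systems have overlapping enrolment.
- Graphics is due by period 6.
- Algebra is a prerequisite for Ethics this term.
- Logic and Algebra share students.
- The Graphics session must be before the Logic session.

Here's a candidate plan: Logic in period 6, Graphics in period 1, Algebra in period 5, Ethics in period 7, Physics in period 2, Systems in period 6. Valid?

The Graphics session must be before the Logic session — holds.
Algebra is a prerequisite for Ethics this term — holds.
Logic and Systems have overlapping enrolment — violated.
Only 1 room is available per period — violated.
Graphics is a prerequisite for Systems this term — holds.
Graphics is due by period 6 — holds.
Logic and Algebra share students — holds.

No — it violates: Logic and Systems have overlapping enrolment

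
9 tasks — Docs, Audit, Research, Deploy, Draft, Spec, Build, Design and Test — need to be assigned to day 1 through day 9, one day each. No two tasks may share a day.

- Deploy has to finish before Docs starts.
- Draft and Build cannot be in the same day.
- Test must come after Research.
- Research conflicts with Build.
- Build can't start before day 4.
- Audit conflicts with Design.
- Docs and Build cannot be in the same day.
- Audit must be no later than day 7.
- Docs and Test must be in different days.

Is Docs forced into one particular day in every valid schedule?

Docs can be day 2 (e.g. Audit=day 3, Docs=day 2, Build=day 4, Draft=day 7, Spec=day 8, Design=day 9, Research=day 5, Test=day 6, Deploy=day 1) or day 3 (e.g. Test -> day 6, Deploy -> day 2, Research -> day 5, Spec -> day 8, Audit -> day 1, Build -> day 4, Docs -> day 3, Design -> day 9, Draft -> day 7).

No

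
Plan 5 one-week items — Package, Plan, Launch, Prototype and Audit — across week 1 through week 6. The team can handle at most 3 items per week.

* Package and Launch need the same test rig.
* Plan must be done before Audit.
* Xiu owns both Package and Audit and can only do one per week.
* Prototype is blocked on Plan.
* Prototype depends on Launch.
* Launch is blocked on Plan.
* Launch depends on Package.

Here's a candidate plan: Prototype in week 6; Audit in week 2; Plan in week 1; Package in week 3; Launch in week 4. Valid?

Yes

Prototype is blocked on Plan — holds.
The team can handle at most 3 items per week — holds.
Launch depends on Package — holds.
Plan must be done before Audit — holds.
Prototype depends on Launch — holds.
Xiu owns both Package and Audit and can only do one per week — holds.
Package and Launch need the same test rig — holds.
Launch is blocked on Plan — holds.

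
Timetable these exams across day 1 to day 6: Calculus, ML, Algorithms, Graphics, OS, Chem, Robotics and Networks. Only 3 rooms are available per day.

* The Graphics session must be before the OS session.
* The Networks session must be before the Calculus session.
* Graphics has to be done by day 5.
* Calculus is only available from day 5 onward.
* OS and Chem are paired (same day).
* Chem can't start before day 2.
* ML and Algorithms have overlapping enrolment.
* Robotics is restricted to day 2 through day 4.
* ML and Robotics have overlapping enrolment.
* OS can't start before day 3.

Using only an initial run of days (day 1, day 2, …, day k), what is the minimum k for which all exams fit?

5

The precedence chain requires at least 2 distinct days.
With at most 3 per day and 8 exams, at least 3 days are needed.
Calculus can't be placed before day 5, so the schedule must run through at least day 5.
5 works (last occupied day: day 5): for example Calculus -> day 5; Robotics -> day 2; OS -> day 3; ML -> day 1; Algorithms -> day 2; Networks -> day 1; Graphics -> day 1; Chem -> day 3.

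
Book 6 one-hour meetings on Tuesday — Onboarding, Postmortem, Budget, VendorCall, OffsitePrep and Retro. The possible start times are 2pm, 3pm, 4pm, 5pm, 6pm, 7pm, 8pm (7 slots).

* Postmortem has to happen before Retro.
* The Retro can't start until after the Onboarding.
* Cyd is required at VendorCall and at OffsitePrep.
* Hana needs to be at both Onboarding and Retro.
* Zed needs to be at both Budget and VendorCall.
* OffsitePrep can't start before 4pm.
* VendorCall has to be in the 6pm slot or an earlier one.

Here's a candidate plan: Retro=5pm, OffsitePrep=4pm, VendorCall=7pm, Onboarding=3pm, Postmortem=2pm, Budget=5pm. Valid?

No — it violates: VendorCall has to be in the 6pm slot or an earlier one

VendorCall has to be in the 6pm slot or an earlier one — violated.
The Retro can't start until after the Onboarding — holds.
Postmortem has to happen before Retro — holds.
Cyd is required at VendorCall and at OffsitePrep — holds.
OffsitePrep can't start before 4pm — holds.
Zed needs to be at both Budget and VendorCall — holds.
Hana needs to be at both Onboarding and Retro — holds.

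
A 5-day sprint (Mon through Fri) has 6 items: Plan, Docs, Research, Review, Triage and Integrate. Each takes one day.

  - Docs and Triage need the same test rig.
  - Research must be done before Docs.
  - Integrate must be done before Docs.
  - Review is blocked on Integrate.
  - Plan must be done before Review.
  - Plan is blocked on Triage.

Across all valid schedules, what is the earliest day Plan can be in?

Precedence pushes Plan to at least Tue; downstream work caps Plan at Thu.
Plan at Tue is achievable: Research in Mon, Integrate in Mon, Triage in Mon, Plan in Tue, Review in Wed, Docs in Tue.

Tue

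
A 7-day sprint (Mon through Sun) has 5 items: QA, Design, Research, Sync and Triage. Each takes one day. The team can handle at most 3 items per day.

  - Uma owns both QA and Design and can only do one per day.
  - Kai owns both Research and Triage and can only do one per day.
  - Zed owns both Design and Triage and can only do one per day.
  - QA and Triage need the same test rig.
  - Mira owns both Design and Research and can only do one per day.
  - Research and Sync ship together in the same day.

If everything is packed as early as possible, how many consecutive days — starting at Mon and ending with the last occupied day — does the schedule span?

With at most 3 per day and 5 work items, at least 2 days are needed.
Could 2 days be enough, i.e. nothing placed later than Tue? No: QA, Design and Triage must all be in different days (QA/Design can't share; QA/Triage can't share; Design/Triage can't share), but only 2 days are available: 3 work items can't fit in 2 distinct days.
So 2 days is not enough.
3 works (last occupied day: Wed): for example Research -> Mon; Sync -> Mon; Triage -> Wed; Design -> Tue; QA -> Mon.

3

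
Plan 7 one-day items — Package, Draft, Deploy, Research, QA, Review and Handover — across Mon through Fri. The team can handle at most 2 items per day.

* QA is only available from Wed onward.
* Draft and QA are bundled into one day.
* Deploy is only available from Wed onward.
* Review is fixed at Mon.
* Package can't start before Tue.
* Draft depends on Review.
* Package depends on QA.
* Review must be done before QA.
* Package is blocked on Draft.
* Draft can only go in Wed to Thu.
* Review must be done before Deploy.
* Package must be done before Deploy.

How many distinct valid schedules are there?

Splitting on Research: it can be Mon (3), Tue (4), Thu (3), Fri (3). Listing each branch's schedules as (Package, Draft, Deploy, QA, Review, Handover):
Research=Mon: (Thu,Wed,Fri,Wed,Mon,Tue) (Thu,Wed,Fri,Wed,Mon,Thu) (Thu,Wed,Fri,Wed,Mon,Fri) — 3.
Research=Tue: (Thu,Wed,Fri,Wed,Mon,Mon) (Thu,Wed,Fri,Wed,Mon,Tue) (Thu,Wed,Fri,Wed,Mon,Thu) (Thu,Wed,Fri,Wed,Mon,Fri) — 4.
Research=Thu: (Thu,Wed,Fri,Wed,Mon,Mon) (Thu,Wed,Fri,Wed,Mon,Tue) (Thu,Wed,Fri,Wed,Mon,Fri) — 3.
Research=Fri: (Thu,Wed,Fri,Wed,Mon,Mon) (Thu,Wed,Fri,Wed,Mon,Tue) (Thu,Wed,Fri,Wed,Mon,Thu) — 3.
Summing: 3 + 4 + 3 + 3 = 13.

13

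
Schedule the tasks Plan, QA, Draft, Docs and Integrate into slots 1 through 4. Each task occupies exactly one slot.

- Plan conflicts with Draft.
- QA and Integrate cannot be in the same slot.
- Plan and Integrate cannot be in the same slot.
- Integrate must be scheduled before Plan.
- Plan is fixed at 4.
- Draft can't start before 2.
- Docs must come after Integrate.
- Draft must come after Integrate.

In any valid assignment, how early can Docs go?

2

Precedence pushes Docs to at least 2.
Docs at 2 is achievable: QA -> 2; Plan -> 4; Integrate -> 1; Draft -> 2; Docs -> 2.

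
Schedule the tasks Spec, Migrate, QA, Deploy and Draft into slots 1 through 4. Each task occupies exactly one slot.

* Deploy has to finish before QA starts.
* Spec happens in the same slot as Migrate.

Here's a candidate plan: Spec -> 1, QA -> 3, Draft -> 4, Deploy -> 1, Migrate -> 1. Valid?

Valid

Deploy has to finish before QA starts — holds.
Spec happens in the same slot as Migrate — holds.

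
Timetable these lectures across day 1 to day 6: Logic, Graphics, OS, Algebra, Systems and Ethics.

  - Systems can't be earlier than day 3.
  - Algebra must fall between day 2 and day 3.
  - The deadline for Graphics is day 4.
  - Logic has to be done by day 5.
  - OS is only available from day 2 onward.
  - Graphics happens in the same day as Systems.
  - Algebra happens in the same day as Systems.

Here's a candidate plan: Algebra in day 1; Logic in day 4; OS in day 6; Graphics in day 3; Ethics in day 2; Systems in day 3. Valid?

No — it violates: Algebra must fall between day 2 and day 3

Graphics happens in the same day as Systems — holds.
OS is only available from day 2 onward — holds.
The deadline for Graphics is day 4 — holds.
Algebra happens in the same day as Systems — violated.
Logic has to be done by day 5 — holds.
Algebra must fall between day 2 and day 3 — violated.
Systems can't be earlier than day 3 — holds.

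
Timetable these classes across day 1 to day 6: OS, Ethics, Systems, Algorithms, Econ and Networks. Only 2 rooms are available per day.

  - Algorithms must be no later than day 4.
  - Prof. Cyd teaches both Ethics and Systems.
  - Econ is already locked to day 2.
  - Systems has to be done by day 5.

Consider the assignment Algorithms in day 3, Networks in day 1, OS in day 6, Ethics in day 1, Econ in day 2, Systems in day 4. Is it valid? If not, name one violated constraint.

Prof. Cyd teaches both Ethics and Systems — holds.
Only 2 rooms are available per day — holds.
Systems has to be done by day 5 — holds.
Algorithms must be no later than day 4 — holds.
Econ is already locked to day 2 — holds.

Yes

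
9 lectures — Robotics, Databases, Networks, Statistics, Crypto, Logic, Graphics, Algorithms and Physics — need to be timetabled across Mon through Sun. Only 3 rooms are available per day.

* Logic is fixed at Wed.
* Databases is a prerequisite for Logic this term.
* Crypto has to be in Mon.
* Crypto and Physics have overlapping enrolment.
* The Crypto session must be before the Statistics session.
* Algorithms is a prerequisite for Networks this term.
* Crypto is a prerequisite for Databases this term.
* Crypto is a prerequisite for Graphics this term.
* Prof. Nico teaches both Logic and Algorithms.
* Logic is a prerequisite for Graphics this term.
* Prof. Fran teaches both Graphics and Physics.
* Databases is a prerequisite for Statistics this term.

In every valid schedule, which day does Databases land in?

Crypto is fixed at Mon and must come before Databases, so Databases is at least Tue.
Logic is fixed at Wed and must come after Databases, so Databases is at most Tue.
So Databases must be Tue.

Tue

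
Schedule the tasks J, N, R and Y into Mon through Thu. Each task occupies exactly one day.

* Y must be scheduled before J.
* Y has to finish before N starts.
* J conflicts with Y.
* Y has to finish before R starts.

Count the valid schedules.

36

Splitting on J: it can be Tue (9), Wed (13), Thu (14). Listing each branch's schedules as (N, R, Y):
J=Tue: (Tue,Tue,Mon) (Tue,Wed,Mon) (Tue,Thu,Mon) (Wed,Tue,Mon) (Wed,Wed,Mon) (Wed,Thu,Mon) (Thu,Tue,Mon) (Thu,Wed,Mon) (Thu,Thu,Mon) — 9.
J=Wed: (Tue,Tue,Mon) (Tue,Wed,Mon) (Tue,Thu,Mon) (Wed,Tue,Mon) (Wed,Wed,Mon) (Wed,Wed,Tue) (Wed,Thu,Mon) (Wed,Thu,Tue) (Thu,Tue,Mon) (Thu,Wed,Mon) (Thu,Wed,Tue) (Thu,Thu,Mon) (Thu,Thu,Tue) — 13.
J=Thu: (Tue,Tue,Mon) (Tue,Wed,Mon) (Tue,Thu,Mon) (Wed,Tue,Mon) (Wed,Wed,Mon) (Wed,Wed,Tue) (Wed,Thu,Mon) (Wed,Thu,Tue) (Thu,Tue,Mon) (Thu,Wed,Mon) (Thu,Wed,Tue) (Thu,Thu,Mon) (Thu,Thu,Tue) (Thu,Thu,Wed) — 14.
Summing: 9 + 13 + 14 = 36.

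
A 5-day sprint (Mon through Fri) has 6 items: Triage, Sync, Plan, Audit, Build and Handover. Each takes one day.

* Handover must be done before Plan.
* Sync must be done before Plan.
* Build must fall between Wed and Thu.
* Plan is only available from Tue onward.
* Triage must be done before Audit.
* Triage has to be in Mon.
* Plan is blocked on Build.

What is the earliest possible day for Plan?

Plan is available from Tue; precedence pushes Plan to at least Thu.
Plan at Thu is achievable: Triage -> Mon, Build -> Wed, Plan -> Thu, Audit -> Tue, Handover -> Mon, Sync -> Mon.

Thu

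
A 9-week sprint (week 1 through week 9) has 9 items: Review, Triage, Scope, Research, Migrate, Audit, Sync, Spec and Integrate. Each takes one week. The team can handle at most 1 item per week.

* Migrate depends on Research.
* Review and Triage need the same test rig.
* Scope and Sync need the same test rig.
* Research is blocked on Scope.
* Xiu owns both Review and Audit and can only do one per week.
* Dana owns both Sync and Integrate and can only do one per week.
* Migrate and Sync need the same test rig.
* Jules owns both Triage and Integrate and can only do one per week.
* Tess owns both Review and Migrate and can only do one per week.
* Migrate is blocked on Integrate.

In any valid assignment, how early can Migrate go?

Precedence pushes Migrate to at least week 3.
Migrate at week 4 is achievable: Triage=week 6; Research=week 2; Integrate=week 3; Scope=week 1; Migrate=week 4; Review=week 5; Sync=week 8; Spec=week 9; Audit=week 7.
Nothing earlier works — the conflict and capacity constraints rule out every week before week 4.

week 4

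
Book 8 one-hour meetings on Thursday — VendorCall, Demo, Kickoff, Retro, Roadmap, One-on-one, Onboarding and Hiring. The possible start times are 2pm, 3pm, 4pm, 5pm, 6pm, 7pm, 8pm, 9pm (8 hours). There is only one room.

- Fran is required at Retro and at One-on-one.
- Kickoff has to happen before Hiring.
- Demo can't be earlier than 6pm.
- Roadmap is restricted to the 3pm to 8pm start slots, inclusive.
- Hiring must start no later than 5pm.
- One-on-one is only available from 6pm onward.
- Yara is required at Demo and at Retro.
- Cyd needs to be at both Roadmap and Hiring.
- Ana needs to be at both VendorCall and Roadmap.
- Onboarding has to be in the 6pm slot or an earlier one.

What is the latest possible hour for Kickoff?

Downstream work caps Kickoff at 4pm.
Kickoff at 4pm is achievable: Retro -> 9pm; Hiring -> 5pm; Demo -> 6pm; One-on-one -> 7pm; Roadmap -> 3pm; Onboarding -> 2pm; Kickoff -> 4pm; VendorCall -> 8pm.

4pm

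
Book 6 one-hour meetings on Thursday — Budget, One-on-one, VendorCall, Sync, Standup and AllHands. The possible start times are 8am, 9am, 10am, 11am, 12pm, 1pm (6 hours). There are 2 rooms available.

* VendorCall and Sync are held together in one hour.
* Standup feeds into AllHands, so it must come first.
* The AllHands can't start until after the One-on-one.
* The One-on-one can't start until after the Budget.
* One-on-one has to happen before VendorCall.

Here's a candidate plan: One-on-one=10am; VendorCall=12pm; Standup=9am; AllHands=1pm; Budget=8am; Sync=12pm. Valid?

Yes, all constraints hold

One-on-one has to happen before VendorCall — holds.
There are 2 rooms available — holds.
The AllHands can't start until after the One-on-one — holds.
The One-on-one can't start until after the Budget — holds.
Standup feeds into AllHands, so it must come first — holds.
VendorCall and Sync are held together in one hour — holds.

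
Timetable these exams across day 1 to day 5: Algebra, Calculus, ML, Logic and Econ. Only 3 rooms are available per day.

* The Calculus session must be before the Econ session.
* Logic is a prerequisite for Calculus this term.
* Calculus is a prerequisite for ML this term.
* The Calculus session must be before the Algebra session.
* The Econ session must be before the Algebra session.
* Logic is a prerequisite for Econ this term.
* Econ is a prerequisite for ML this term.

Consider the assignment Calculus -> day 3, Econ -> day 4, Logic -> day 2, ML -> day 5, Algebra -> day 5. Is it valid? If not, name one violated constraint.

Yes, all constraints hold

The Calculus session must be before the Econ session — holds.
Econ is a prerequisite for ML this term — holds.
Logic is a prerequisite for Calculus this term — holds.
Logic is a prerequisite for Econ this term — holds.
Calculus is a prerequisite for ML this term — holds.
Only 3 rooms are available per day — holds.
The Econ session must be before the Algebra session — holds.
The Calculus session must be before the Algebra session — holds.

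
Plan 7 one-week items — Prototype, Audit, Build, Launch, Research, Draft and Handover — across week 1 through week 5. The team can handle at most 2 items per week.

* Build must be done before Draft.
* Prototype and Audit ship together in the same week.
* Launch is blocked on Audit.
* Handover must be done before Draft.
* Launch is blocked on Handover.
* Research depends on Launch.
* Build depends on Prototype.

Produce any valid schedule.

Audit in week 1; Draft in week 3; Prototype in week 1; Launch in week 3; Handover in week 2; Research in week 4; Build in week 2

Checking: Handover(week 2) before Launch(week 3); Launch(week 3) before Research(week 4); Audit(week 1) before Launch(week 3); Prototype(week 1) before Build(week 2); Build(week 2) before Draft(week 3); Handover(week 2) before Draft(week 3); Prototype = Audit = week 1; max 2 per week (cap 2).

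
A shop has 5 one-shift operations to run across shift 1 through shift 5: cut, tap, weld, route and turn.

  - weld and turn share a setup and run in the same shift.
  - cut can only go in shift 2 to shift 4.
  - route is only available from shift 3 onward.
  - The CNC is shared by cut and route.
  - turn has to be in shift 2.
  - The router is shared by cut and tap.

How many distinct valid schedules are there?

28

Splitting on cut: it can be shift 2 (12), shift 3 (8), shift 4 (8). Listing each branch's schedules as (tap, weld, route, turn) by shift number:
cut=shift 2: (1,2,3,2) (1,2,4,2) (1,2,5,2) (3,2,3,2) (3,2,4,2) (3,2,5,2) (4,2,3,2) (4,2,4,2) (4,2,5,2) (5,2,3,2) (5,2,4,2) (5,2,5,2) — 12.
cut=shift 3: (1,2,4,2) (1,2,5,2) (2,2,4,2) (2,2,5,2) (4,2,4,2) (4,2,5,2) (5,2,4,2) (5,2,5,2) — 8.
cut=shift 4: (1,2,3,2) (1,2,5,2) (2,2,3,2) (2,2,5,2) (3,2,3,2) (3,2,5,2) (5,2,3,2) (5,2,5,2) — 8.
Summing: 12 + 8 + 8 = 28.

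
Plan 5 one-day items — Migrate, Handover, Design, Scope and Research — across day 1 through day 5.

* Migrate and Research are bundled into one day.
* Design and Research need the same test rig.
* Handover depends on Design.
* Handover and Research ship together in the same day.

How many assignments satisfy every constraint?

50

Splitting on Migrate: it can be day 2 (5), day 3 (10), day 4 (15), day 5 (20). Listing each branch's schedules as (Handover, Design, Scope, Research) by day number:
Migrate=day 2: (2,1,1,2) (2,1,2,2) (2,1,3,2) (2,1,4,2) (2,1,5,2) — 5.
Migrate=day 3: (3,1,1,3) (3,1,2,3) (3,1,3,3) (3,1,4,3) (3,1,5,3) (3,2,1,3) (3,2,2,3) (3,2,3,3) (3,2,4,3) (3,2,5,3) — 10.
Migrate=day 4: (4,1,1,4) (4,1,2,4) (4,1,3,4) (4,1,4,4) (4,1,5,4) (4,2,1,4) (4,2,2,4) (4,2,3,4) (4,2,4,4) (4,2,5,4) (4,3,1,4) (4,3,2,4) (4,3,3,4) (4,3,4,4) (4,3,5,4) — 15.
Migrate=day 5: (5,1,1,5) (5,1,2,5) (5,1,3,5) (5,1,4,5) (5,1,5,5) (5,2,1,5) (5,2,2,5) (5,2,3,5) (5,2,4,5) (5,2,5,5) (5,3,1,5) (5,3,2,5) (5,3,3,5) (5,3,4,5) (5,3,5,5) (5,4,1,5) (5,4,2,5) (5,4,3,5) (5,4,4,5) (5,4,5,5) — 20.
Summing: 5 + 10 + 15 + 20 = 50.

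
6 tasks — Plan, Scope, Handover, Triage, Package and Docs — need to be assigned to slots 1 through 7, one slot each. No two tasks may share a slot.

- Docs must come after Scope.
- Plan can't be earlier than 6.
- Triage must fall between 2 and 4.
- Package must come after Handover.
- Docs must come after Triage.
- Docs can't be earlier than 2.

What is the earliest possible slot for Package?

Precedence pushes Package to at least 2.
Package at 2 is achievable: Triage in 3, Docs in 5, Scope in 4, Plan in 6, Handover in 1, Package in 2.

2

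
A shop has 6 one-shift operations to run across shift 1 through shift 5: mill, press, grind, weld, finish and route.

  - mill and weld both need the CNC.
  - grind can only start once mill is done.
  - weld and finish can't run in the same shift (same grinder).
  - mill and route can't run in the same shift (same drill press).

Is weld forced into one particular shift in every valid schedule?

No

weld can be shift 1 (e.g. weld -> shift 1, press -> shift 1, mill -> shift 2, route -> shift 1, finish -> shift 2, grind -> shift 3) or shift 2 (e.g. mill in shift 1; press in shift 1; route in shift 2; finish in shift 1; weld in shift 2; grind in shift 2).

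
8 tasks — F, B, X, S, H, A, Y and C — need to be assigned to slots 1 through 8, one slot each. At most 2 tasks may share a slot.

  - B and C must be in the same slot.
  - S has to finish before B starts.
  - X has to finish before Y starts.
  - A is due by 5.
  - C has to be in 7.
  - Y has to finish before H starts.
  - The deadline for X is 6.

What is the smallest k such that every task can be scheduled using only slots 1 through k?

7

The precedence chain requires at least 3 distinct slots.
With at most 2 per slot and 8 tasks, at least 4 slots are needed.
C can't be placed before 7, so the schedule must run through at least slot 7.
7 works (last occupied slot: 7): for example H -> 3, F -> 3, A -> 1, X -> 1, S -> 2, C -> 7, Y -> 2, B -> 7.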